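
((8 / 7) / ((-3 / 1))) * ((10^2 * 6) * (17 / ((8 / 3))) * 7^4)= -3498600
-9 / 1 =-9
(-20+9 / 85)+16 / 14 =-18.75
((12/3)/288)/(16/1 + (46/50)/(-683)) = 17075/19668744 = 0.00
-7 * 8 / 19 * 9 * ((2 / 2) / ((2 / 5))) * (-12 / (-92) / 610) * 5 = -1890 / 26657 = -0.07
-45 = -45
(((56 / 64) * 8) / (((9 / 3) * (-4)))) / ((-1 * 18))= 7 / 216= 0.03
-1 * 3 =-3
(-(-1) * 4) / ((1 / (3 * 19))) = 228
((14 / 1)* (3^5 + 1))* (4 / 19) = 13664 / 19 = 719.16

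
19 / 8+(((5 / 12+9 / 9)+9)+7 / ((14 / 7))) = 391 / 24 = 16.29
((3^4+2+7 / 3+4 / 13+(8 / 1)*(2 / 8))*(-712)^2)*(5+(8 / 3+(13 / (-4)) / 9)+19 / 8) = 430098294.38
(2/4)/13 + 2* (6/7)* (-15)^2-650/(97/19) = 4562379/17654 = 258.43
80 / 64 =5 / 4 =1.25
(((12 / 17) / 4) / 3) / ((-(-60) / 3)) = 1 / 340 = 0.00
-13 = -13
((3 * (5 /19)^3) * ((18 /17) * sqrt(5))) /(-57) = -2250 * sqrt(5) /2215457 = -0.00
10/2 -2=3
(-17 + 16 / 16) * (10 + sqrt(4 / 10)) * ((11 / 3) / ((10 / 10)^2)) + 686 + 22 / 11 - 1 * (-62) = 490 / 3 - 176 * sqrt(10) / 15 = 126.23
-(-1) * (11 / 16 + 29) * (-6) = -1425 / 8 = -178.12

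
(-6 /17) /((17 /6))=-36 /289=-0.12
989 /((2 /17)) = 16813 /2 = 8406.50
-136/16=-17/2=-8.50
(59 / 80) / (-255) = -59 / 20400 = -0.00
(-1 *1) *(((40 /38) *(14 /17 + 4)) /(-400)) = 41 /3230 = 0.01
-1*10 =-10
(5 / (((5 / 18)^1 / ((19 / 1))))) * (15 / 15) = 342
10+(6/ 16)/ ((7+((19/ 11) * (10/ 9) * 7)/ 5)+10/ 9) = 10.03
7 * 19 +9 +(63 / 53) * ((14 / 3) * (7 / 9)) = 23264 / 159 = 146.31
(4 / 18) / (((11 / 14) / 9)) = 28 / 11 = 2.55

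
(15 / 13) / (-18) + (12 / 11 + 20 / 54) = 10789 / 7722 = 1.40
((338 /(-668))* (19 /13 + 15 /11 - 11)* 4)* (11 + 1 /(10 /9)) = 10829 /55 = 196.89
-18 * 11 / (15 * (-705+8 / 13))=858 / 45785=0.02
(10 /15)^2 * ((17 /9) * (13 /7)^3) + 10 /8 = 6.63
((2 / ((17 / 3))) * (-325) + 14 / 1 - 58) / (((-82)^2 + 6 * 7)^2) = -1349 / 389119426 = -0.00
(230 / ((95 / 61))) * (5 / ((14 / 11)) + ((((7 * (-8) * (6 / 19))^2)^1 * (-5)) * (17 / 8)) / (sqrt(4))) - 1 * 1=-11752677368 / 48013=-244781.15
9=9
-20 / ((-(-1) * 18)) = -10 / 9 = -1.11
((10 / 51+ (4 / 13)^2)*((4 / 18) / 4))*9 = 1253 / 8619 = 0.15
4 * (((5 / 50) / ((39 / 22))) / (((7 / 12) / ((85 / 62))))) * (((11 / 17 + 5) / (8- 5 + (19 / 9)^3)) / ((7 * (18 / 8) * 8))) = 171072 / 89315681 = 0.00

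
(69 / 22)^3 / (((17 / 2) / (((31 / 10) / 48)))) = 3394593 / 14481280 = 0.23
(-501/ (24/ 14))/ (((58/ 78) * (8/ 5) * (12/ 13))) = -987805/ 3712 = -266.11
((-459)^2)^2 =44386483761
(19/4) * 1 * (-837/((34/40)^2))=-1590300/289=-5502.77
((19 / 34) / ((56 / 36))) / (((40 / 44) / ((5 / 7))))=0.28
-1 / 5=-0.20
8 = 8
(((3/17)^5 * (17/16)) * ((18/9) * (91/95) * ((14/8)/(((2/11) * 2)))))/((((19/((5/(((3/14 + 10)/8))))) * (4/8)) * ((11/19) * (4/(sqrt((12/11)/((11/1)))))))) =83349 * sqrt(3)/1536118232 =0.00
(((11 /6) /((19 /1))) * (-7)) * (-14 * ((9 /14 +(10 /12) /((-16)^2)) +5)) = 4674439 /87552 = 53.39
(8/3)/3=0.89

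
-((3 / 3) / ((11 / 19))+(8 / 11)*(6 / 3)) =-35 / 11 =-3.18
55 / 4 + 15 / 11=665 / 44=15.11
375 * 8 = 3000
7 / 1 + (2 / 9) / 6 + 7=379 / 27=14.04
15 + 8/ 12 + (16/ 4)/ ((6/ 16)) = 79/ 3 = 26.33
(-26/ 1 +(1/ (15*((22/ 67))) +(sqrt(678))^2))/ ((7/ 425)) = 18294295/ 462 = 39598.04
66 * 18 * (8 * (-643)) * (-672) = 4106640384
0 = 0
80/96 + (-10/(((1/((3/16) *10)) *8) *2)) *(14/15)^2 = -3/16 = -0.19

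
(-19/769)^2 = 361/591361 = 0.00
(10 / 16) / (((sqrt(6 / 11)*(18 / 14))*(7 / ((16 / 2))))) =5*sqrt(66) / 54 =0.75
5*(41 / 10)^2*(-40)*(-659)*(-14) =-31017812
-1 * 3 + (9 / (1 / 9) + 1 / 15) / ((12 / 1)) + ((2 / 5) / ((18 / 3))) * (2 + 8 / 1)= 199 / 45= 4.42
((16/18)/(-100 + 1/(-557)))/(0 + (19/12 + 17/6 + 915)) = -17824/1843647399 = -0.00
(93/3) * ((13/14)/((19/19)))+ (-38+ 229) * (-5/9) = -9743/126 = -77.33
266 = 266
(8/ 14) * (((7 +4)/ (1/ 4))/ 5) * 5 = 176/ 7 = 25.14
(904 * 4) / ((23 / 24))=86784 / 23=3773.22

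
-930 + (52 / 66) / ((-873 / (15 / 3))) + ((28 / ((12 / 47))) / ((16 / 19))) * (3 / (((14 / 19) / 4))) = 274462303 / 230472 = 1190.87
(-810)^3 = -531441000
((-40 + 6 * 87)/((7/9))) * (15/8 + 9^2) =51358.82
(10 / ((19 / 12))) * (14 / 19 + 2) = 6240 / 361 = 17.29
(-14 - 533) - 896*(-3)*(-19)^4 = 350302301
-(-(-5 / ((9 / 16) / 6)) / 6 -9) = 1 / 9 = 0.11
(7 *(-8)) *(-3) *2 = 336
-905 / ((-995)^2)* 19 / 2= -0.01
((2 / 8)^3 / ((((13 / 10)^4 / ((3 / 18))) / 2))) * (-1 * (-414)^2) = -8926875 / 28561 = -312.55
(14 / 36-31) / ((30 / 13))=-7163 / 540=-13.26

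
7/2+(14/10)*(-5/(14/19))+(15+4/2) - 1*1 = 10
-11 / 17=-0.65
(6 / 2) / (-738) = -1 / 246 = -0.00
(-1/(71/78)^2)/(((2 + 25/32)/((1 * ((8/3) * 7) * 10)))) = -36341760/448649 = -81.00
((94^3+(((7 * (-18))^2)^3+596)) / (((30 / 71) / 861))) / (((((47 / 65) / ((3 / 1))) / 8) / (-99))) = -1259283170457247663728 / 47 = -26793258945898886462.30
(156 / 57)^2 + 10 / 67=184778 / 24187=7.64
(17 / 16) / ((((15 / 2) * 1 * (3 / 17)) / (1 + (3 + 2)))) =289 / 60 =4.82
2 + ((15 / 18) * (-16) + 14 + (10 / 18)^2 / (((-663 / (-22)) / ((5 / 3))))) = 432374 / 161109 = 2.68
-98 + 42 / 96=-1561 / 16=-97.56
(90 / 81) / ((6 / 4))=20 / 27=0.74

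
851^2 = 724201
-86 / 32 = -43 / 16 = -2.69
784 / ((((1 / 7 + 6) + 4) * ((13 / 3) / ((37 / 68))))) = 152292 / 15691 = 9.71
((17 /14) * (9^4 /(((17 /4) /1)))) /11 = 13122 /77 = 170.42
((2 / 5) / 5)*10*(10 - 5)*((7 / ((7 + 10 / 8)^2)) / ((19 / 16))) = 7168 / 20691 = 0.35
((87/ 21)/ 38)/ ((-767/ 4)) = -58/ 102011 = -0.00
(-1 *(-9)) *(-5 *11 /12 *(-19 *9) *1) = 28215 /4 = 7053.75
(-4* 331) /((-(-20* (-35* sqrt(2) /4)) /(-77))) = -7282* sqrt(2) /25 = -411.93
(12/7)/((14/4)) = 24/49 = 0.49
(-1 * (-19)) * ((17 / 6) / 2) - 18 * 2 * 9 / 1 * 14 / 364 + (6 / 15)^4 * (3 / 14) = 9869369 / 682500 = 14.46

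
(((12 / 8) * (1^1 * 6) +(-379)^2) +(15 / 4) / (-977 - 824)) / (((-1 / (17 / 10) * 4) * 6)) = -3518505589 / 345792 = -10175.21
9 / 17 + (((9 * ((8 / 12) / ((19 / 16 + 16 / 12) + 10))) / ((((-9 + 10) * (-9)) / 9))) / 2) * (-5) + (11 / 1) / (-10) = 64103 / 102170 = 0.63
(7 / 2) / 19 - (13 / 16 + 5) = -1711 / 304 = -5.63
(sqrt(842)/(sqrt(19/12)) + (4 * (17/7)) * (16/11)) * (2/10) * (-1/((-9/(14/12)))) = 0.96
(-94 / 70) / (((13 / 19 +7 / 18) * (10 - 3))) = -16074 / 89915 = -0.18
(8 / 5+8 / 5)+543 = 2731 / 5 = 546.20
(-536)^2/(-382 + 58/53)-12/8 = -7628485/10094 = -755.74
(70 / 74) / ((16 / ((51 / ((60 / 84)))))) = 2499 / 592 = 4.22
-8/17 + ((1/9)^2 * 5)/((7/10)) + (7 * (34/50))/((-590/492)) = -309356336/71087625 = -4.35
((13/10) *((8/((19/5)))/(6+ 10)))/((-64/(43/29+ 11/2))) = -5265/282112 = -0.02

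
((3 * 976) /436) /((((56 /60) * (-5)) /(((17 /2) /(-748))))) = 549 /33572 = 0.02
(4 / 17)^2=0.06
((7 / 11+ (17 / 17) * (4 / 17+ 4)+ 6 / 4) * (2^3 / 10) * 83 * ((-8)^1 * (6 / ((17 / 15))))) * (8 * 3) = -1367117568 / 3179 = -430046.42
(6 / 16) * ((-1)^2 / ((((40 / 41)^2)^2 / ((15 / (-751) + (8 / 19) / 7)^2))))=136519598092827 / 204321048350720000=0.00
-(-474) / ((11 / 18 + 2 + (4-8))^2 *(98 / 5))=76788 / 6125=12.54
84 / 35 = 12 / 5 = 2.40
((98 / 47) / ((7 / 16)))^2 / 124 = 12544 / 68479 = 0.18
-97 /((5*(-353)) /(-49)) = -4753 /1765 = -2.69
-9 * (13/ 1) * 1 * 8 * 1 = -936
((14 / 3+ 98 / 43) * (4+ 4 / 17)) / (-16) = -1.84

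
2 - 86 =-84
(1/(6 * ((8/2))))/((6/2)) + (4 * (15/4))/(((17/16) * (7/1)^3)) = 23111/419832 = 0.06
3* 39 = 117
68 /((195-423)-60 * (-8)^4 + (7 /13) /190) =-9880 /35740609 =-0.00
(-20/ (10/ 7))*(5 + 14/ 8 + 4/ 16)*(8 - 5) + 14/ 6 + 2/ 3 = -291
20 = 20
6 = 6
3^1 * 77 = 231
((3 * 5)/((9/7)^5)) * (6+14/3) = 2689120/59049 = 45.54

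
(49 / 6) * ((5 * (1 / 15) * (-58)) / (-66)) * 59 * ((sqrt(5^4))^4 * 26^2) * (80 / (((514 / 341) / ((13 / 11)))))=2337751204080.36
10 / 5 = 2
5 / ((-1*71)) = -5 / 71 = -0.07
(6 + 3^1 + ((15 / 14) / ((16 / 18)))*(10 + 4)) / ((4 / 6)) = 621 / 16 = 38.81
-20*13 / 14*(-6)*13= 10140 / 7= 1448.57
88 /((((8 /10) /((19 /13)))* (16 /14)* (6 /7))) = 164.12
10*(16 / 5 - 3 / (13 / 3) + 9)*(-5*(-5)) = 37400 / 13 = 2876.92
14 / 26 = 7 / 13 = 0.54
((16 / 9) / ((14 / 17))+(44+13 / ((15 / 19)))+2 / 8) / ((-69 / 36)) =-79223 / 2415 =-32.80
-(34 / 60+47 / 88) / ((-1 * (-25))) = -1453 / 33000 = -0.04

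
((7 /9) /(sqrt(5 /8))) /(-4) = -7 * sqrt(10) /90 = -0.25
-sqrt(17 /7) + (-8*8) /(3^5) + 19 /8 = 4105 /1944-sqrt(119) /7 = 0.55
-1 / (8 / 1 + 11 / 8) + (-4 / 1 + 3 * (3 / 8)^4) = -1243343 / 307200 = -4.05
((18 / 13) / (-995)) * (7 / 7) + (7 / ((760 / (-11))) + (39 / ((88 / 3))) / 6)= 1028453 / 8650928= 0.12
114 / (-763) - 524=-399926 / 763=-524.15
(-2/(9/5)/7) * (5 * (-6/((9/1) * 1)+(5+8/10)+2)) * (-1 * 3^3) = 1070/7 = 152.86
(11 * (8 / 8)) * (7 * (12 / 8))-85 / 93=114.59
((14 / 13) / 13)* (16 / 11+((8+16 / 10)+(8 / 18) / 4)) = 77378 / 83655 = 0.92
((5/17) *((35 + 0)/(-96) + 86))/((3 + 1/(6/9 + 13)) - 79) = -1685305/5080416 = -0.33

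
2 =2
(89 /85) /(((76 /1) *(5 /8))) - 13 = -104797 /8075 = -12.98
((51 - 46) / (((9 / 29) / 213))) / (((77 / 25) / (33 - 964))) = -34230875 / 33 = -1037299.24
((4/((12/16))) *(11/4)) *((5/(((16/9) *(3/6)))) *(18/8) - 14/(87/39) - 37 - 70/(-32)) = -96745/232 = -417.00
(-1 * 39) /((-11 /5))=195 /11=17.73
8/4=2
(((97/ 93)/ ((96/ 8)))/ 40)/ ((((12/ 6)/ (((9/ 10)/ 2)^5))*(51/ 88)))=0.00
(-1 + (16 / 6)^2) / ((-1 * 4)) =-55 / 36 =-1.53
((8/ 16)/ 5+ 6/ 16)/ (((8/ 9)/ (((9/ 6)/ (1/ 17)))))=8721/ 640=13.63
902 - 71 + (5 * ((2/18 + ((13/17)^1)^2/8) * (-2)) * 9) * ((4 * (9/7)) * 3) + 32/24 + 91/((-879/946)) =851074360/1778217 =478.61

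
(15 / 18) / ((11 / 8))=20 / 33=0.61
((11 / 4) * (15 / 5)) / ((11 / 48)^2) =1728 / 11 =157.09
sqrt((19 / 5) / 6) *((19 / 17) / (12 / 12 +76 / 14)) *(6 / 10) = 0.08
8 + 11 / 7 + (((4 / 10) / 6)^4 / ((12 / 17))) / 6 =9.57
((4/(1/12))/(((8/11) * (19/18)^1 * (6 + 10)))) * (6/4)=5.86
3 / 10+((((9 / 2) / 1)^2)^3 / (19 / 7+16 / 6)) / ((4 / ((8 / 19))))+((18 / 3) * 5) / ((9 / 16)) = 222676283 / 1030560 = 216.07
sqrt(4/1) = 2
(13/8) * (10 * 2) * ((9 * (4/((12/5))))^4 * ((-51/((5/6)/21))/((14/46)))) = -6947825625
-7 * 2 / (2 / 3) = -21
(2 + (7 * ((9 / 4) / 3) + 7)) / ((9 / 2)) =19 / 6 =3.17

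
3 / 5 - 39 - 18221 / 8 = -92641 / 40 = -2316.02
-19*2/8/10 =-0.48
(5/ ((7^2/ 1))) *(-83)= -415/ 49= -8.47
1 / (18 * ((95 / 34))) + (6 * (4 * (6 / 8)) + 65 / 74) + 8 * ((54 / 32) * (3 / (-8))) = 7003109 / 506160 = 13.84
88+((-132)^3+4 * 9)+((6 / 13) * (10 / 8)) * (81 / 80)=-956734861 / 416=-2299843.42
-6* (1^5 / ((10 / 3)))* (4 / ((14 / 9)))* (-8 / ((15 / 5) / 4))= 1728 / 35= 49.37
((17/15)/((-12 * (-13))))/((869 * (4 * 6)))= 17/48803040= 0.00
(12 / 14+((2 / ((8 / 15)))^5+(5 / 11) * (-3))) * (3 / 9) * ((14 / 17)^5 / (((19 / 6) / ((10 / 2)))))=701475427695 / 4748001808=147.74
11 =11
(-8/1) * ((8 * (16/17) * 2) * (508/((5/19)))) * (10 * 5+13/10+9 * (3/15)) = -5248217088/425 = -12348746.09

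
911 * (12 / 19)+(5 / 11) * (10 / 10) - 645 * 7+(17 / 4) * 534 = -697925 / 418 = -1669.68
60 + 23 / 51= 60.45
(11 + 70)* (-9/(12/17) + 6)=-2187/4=-546.75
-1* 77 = -77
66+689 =755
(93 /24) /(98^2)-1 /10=-38261 /384160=-0.10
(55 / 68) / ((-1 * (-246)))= 55 / 16728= 0.00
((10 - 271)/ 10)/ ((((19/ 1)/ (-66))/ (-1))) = -8613/ 95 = -90.66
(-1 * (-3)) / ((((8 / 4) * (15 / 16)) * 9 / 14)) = 112 / 45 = 2.49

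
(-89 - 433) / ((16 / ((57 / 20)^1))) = -14877 / 160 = -92.98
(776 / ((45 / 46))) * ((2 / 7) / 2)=35696 / 315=113.32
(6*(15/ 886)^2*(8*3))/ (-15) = -540/ 196249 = -0.00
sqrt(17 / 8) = sqrt(34) / 4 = 1.46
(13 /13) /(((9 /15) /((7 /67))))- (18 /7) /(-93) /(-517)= 0.17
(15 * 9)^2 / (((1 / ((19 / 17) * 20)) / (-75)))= -519412500 / 17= -30553676.47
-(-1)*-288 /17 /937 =-288 /15929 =-0.02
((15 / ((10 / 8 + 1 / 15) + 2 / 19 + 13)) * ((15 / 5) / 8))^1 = 12825 / 32882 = 0.39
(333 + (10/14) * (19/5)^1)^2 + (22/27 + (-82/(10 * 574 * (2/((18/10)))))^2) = 1491085782187/13230000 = 112704.90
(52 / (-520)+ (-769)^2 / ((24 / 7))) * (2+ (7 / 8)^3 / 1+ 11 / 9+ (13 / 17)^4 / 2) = 32365984112805017 / 46183772160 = 700808.59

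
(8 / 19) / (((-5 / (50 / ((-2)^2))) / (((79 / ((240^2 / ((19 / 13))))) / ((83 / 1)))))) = -79 / 3107520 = -0.00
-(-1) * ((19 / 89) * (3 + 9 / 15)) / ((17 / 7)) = 2394 / 7565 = 0.32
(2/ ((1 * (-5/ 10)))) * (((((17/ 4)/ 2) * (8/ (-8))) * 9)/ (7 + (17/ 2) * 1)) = 153/ 31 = 4.94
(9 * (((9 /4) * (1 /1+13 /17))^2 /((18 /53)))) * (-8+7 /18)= -14703525 /4624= -3179.83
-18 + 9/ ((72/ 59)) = -85/ 8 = -10.62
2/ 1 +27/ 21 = 23/ 7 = 3.29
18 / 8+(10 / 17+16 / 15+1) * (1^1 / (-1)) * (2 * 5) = -24.30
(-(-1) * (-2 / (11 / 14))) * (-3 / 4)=21 / 11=1.91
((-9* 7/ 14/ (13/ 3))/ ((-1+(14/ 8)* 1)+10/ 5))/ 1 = -54/ 143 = -0.38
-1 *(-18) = 18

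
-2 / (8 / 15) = -3.75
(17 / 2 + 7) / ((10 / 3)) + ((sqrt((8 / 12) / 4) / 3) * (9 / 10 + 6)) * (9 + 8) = 20.61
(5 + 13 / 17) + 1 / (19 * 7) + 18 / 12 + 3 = 10.27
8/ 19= 0.42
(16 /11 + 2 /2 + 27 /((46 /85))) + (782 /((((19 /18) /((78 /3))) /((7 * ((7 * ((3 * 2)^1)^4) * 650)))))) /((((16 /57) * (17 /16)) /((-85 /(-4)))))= 28664794254122487 /506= 56649791016052.35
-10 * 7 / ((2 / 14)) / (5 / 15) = -1470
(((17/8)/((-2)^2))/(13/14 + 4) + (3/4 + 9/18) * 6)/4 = 8399/4416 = 1.90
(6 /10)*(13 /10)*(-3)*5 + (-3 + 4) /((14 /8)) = -779 /70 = -11.13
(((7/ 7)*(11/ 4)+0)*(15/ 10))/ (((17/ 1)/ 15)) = 495/ 136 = 3.64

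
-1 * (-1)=1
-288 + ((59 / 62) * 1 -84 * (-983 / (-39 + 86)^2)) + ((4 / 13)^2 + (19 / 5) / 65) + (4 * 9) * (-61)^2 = 133706.48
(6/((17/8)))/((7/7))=48/17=2.82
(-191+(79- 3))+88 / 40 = -564 / 5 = -112.80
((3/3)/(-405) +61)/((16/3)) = 1544/135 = 11.44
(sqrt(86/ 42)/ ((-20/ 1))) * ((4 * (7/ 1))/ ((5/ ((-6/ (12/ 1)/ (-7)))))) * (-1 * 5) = sqrt(903)/ 210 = 0.14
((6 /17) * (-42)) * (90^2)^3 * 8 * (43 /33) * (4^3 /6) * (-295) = 48321846881280000000 /187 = 258405598295614973.26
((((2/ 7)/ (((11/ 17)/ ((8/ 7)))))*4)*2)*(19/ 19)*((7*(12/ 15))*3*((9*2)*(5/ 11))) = 470016/ 847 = 554.92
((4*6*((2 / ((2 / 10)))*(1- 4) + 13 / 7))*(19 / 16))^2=126090441 / 196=643318.58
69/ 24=23/ 8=2.88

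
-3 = -3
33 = 33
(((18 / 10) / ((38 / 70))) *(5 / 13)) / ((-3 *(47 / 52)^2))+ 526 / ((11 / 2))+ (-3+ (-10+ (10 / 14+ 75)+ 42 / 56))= 2049978193 / 12927068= 158.58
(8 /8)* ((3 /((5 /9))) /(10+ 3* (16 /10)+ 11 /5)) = 27 /85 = 0.32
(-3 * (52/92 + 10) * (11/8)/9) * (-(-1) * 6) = -2673/92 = -29.05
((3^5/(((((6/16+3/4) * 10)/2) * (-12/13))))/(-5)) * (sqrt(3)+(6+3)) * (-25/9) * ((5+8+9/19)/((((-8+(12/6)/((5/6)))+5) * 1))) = 33280 * sqrt(3)/57+99840/19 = 6266.01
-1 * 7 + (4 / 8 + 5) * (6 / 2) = 9.50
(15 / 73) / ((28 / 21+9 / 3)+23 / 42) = 126 / 2993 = 0.04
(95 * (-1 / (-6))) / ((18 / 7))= 665 / 108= 6.16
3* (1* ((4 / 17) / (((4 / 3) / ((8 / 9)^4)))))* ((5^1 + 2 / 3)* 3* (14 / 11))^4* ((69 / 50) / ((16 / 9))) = 56224.06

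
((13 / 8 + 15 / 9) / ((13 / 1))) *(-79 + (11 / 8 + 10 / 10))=-48427 / 2496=-19.40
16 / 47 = 0.34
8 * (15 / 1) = 120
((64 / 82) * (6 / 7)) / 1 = 192 / 287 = 0.67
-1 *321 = -321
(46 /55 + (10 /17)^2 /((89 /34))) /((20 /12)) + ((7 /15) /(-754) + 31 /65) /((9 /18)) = 1.53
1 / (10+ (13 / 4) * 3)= 4 / 79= 0.05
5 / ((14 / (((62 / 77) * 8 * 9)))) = 11160 / 539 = 20.71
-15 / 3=-5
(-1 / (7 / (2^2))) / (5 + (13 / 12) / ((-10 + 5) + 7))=-96 / 931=-0.10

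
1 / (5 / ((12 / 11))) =12 / 55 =0.22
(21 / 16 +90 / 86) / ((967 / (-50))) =-0.12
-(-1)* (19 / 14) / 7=19 / 98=0.19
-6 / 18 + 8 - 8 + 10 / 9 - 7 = -56 / 9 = -6.22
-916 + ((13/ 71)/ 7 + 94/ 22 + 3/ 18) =-29900153/ 32802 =-911.53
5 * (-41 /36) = -205 /36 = -5.69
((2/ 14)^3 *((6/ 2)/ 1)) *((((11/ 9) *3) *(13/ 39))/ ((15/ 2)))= 22/ 15435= 0.00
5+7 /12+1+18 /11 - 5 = 3.22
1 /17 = 0.06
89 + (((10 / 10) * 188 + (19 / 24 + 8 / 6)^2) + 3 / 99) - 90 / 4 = 547105 / 2112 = 259.05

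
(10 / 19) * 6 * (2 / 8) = 15 / 19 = 0.79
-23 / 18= -1.28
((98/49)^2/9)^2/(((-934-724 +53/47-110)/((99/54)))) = -4136/20179449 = -0.00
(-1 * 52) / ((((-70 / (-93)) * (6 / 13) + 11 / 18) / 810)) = -305538480 / 6953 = -43943.40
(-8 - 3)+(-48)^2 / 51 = 581 / 17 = 34.18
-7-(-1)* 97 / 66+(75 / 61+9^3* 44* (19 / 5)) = 2453534969 / 20130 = 121884.50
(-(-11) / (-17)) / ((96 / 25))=-275 / 1632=-0.17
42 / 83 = 0.51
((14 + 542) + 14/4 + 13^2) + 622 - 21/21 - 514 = 1671/2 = 835.50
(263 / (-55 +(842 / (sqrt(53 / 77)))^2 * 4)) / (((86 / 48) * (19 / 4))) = 446048 / 59466161183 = 0.00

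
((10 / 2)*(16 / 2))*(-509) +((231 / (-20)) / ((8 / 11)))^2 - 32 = -515578519 / 25600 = -20139.79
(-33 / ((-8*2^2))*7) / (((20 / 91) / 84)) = 441441 / 160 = 2759.01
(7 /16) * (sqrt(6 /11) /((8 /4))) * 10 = 35 * sqrt(66) /176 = 1.62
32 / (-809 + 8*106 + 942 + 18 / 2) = 0.03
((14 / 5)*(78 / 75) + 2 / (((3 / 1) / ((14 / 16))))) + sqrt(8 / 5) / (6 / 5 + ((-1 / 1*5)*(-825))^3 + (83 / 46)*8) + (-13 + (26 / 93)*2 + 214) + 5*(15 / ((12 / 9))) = 261.30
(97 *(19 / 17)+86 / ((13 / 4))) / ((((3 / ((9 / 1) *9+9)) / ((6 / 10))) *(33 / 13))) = 956.37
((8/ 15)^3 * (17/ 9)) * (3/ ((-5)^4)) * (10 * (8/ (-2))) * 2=-139264/ 1265625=-0.11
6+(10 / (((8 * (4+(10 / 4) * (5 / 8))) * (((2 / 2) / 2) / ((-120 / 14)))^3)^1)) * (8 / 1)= -276296838 / 30527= -9050.90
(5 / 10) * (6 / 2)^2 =9 / 2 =4.50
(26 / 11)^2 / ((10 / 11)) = 6.15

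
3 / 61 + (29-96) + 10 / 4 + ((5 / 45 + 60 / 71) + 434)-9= 28182235 / 77958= 361.51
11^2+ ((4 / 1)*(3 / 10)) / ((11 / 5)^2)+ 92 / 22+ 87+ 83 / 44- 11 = 98405 / 484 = 203.32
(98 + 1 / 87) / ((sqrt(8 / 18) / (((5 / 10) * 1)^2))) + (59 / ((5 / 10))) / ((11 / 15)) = 504437 / 2552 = 197.66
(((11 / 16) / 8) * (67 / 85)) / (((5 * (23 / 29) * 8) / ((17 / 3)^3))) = 6176797 / 15897600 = 0.39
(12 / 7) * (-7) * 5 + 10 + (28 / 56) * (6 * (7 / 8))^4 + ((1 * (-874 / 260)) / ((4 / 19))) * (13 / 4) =711557 / 2560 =277.95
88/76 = 1.16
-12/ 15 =-4/ 5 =-0.80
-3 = -3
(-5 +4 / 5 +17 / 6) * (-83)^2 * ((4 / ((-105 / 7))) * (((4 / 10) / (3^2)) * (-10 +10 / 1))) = 0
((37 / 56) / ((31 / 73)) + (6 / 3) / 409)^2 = 1228065128761 / 504134080576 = 2.44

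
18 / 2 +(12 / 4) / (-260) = 2337 / 260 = 8.99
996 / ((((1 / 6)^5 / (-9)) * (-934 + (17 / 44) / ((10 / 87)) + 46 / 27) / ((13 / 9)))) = 1196121738240 / 11035747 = 108386.11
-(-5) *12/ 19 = 60/ 19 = 3.16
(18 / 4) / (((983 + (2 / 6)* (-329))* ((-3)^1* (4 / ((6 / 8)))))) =-27 / 83840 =-0.00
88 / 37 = 2.38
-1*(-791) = 791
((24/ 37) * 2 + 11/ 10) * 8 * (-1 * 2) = -7096/ 185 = -38.36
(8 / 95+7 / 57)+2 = 629 / 285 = 2.21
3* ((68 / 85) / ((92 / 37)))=111 / 115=0.97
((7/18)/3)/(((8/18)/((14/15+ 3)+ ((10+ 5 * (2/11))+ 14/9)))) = 56819/11880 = 4.78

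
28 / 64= 0.44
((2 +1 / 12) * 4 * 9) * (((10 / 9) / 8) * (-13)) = -1625 / 12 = -135.42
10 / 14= 0.71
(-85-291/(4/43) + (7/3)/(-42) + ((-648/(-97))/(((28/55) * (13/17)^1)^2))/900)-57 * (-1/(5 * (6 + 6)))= -928910788691/289172520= -3212.31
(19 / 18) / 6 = 0.18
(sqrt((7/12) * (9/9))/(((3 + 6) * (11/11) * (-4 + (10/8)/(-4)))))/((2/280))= -2.75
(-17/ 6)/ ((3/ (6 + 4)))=-85/ 9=-9.44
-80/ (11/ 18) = -130.91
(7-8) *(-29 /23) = 29 /23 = 1.26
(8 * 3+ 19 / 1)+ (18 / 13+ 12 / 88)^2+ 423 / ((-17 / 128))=-4365752923 / 1390532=-3139.63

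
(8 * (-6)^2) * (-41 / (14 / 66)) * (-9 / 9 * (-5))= -1948320 / 7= -278331.43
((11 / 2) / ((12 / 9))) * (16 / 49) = 66 / 49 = 1.35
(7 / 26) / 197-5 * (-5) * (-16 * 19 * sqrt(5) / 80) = 7 / 5122-95 * sqrt(5) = -212.43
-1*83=-83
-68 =-68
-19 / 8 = -2.38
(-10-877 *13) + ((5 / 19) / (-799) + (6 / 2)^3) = -172820509 / 15181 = -11384.00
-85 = -85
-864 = -864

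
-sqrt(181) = -13.45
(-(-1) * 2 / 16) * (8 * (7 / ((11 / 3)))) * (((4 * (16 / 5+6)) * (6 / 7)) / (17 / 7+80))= 23184 / 31735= 0.73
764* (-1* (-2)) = 1528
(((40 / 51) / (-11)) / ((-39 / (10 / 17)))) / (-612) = -100 / 56907279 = -0.00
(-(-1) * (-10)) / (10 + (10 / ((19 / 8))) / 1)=-19 / 27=-0.70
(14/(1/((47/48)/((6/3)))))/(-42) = -47/288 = -0.16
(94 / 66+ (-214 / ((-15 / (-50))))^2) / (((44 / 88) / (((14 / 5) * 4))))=5642082992 / 495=11398147.46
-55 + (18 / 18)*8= -47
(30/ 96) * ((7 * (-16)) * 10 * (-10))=3500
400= 400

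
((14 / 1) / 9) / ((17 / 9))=14 / 17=0.82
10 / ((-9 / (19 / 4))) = -95 / 18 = -5.28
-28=-28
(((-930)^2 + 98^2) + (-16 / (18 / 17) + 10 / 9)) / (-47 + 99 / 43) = -18801535 / 961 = -19564.55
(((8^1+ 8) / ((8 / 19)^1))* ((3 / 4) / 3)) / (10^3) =19 / 2000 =0.01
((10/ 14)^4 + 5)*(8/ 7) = 101040/ 16807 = 6.01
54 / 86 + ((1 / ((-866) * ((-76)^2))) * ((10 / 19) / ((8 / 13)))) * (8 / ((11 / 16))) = 882071464 / 1404784931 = 0.63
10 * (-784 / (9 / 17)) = -133280 / 9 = -14808.89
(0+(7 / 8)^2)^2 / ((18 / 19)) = 45619 / 73728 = 0.62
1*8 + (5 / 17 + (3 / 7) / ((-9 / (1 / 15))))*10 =11684 / 1071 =10.91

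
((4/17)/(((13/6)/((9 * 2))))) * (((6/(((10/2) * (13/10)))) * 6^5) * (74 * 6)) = 17897988096/2873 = 6229720.88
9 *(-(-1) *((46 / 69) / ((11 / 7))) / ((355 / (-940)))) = -7896 / 781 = -10.11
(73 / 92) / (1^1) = 73 / 92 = 0.79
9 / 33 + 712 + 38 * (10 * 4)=24555 / 11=2232.27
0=0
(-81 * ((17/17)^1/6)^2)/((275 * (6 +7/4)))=-9/8525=-0.00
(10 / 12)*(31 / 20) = 31 / 24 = 1.29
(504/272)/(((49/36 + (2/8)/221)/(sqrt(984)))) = 14742 * sqrt(246)/5419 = 42.67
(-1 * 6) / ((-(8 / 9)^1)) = 27 / 4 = 6.75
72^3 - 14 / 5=373245.20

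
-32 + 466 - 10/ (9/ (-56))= 4466/ 9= 496.22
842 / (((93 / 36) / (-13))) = -131352 / 31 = -4237.16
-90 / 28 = -3.21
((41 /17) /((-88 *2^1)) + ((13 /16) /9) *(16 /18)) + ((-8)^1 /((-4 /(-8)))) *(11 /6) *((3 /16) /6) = -206029 /242352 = -0.85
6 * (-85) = -510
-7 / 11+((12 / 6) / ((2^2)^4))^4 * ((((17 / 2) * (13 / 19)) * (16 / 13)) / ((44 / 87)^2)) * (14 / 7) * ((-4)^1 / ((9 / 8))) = -0.64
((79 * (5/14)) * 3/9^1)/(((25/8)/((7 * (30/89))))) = 7.10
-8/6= -4/3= -1.33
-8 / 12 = -2 / 3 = -0.67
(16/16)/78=1/78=0.01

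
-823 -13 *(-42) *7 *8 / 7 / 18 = -1741 / 3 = -580.33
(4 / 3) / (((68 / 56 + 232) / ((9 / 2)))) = 84 / 3265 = 0.03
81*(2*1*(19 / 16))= 1539 / 8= 192.38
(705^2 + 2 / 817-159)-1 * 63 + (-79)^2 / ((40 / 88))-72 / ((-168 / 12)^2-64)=22940784942 / 44935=510532.66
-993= -993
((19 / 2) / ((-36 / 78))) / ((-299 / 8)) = 38 / 69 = 0.55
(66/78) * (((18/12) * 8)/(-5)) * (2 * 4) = -16.25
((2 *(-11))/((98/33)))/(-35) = 363/1715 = 0.21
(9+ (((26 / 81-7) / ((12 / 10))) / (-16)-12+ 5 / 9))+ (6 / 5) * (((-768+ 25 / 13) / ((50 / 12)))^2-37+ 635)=169525496212621 / 4106700000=41280.22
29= 29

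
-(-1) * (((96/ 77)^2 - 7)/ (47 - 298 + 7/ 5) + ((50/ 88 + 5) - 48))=-313808221/ 7399392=-42.41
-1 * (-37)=37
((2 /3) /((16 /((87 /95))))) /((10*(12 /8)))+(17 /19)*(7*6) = 428429 /11400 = 37.58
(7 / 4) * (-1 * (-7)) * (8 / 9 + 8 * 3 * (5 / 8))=7007 / 36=194.64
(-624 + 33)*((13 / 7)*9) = -69147 / 7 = -9878.14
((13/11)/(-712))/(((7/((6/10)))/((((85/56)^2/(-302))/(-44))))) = -56355/2284580114432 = -0.00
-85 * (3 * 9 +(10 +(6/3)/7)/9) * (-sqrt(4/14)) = 16745 * sqrt(14)/49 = 1278.65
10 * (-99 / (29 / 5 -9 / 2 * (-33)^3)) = -0.01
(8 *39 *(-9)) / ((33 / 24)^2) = -179712 / 121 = -1485.22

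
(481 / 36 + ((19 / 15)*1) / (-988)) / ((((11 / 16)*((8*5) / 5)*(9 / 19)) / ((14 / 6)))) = 188993 / 15795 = 11.97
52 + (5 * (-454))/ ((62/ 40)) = -1412.52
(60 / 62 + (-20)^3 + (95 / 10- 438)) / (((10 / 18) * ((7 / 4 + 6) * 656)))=-4702563 / 1576040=-2.98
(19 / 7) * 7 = 19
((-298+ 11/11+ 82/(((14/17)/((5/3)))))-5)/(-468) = 2857/9828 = 0.29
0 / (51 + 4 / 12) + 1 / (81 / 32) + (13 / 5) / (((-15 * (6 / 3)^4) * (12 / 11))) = 49913 / 129600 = 0.39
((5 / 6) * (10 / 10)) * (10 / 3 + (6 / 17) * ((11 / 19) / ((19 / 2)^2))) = 2917055 / 1049427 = 2.78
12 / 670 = 6 / 335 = 0.02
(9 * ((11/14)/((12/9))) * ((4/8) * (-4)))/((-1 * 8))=297/224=1.33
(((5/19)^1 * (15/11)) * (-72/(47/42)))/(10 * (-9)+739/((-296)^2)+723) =-19871308800/544799954941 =-0.04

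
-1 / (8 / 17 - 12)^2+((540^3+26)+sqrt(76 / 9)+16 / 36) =2*sqrt(19) / 3+54442242356407 / 345744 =157464029.34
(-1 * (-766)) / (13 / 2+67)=1532 / 147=10.42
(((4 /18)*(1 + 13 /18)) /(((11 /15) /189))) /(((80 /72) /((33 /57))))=1953 /38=51.39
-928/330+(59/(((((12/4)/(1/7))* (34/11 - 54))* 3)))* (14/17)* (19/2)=-2786009/942480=-2.96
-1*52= -52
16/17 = 0.94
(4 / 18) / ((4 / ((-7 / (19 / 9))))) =-7 / 38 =-0.18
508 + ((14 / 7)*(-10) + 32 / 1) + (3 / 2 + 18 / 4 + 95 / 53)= 27973 / 53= 527.79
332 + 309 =641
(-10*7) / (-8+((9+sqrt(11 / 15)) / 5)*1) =175*sqrt(165) / 7202+81375 / 7202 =11.61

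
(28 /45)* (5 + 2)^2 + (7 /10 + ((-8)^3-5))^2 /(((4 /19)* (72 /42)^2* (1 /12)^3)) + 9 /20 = 335033101399 /450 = 744518003.11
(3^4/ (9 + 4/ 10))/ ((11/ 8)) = 3240/ 517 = 6.27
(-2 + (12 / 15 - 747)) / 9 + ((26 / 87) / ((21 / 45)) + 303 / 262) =-64889407 / 797790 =-81.34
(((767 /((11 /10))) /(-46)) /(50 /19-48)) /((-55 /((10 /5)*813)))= -11847849 /1199473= -9.88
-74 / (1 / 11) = -814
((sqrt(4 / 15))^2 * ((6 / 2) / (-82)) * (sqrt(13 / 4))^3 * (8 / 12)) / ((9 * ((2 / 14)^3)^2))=-1529437 * sqrt(13) / 11070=-498.14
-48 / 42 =-8 / 7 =-1.14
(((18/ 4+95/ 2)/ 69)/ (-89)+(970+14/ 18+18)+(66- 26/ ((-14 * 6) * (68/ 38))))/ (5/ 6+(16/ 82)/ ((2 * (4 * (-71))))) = 26930115019937/ 21264207342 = 1266.45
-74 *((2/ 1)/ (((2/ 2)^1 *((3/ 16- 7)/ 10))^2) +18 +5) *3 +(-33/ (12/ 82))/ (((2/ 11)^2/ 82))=-26870803235/ 47524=-565415.44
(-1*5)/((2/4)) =-10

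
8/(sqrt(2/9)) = 12* sqrt(2) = 16.97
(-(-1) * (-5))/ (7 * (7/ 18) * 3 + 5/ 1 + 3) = -30/ 97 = -0.31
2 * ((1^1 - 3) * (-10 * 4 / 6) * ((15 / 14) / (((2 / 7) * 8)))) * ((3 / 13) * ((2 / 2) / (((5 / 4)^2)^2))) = 384 / 325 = 1.18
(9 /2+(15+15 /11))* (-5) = -2295 /22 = -104.32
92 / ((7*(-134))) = -46 / 469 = -0.10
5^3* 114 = 14250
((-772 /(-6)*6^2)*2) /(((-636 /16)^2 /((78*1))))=1284608 /2809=457.32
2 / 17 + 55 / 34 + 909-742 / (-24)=192097 / 204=941.65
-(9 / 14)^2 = -81 / 196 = -0.41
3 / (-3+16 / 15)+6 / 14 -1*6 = -7.12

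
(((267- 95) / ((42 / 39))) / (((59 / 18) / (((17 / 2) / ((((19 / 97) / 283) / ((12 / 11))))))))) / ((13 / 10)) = 43344030960 / 86317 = 502149.41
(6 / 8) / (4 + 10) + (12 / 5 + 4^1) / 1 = 1807 / 280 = 6.45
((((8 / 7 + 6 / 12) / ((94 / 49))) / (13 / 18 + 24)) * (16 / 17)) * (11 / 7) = 0.05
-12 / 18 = -2 / 3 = -0.67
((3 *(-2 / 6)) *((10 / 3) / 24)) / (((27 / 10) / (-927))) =2575 / 54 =47.69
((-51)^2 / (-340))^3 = -3581577 / 8000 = -447.70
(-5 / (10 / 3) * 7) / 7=-3 / 2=-1.50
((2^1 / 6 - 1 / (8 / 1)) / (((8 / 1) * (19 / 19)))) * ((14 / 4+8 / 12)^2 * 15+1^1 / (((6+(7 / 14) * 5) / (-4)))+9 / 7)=1865195 / 274176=6.80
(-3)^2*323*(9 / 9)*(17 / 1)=49419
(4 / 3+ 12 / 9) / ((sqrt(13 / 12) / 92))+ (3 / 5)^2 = 9 / 25+ 1472 * sqrt(39) / 39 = 236.07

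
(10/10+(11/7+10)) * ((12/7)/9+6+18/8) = 15598/147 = 106.11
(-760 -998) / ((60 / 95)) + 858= -3851 / 2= -1925.50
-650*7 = -4550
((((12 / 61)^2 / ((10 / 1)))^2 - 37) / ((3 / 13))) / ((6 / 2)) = -53.44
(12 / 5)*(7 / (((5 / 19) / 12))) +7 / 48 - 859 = -111329 / 1200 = -92.77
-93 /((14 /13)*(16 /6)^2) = -10881 /896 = -12.14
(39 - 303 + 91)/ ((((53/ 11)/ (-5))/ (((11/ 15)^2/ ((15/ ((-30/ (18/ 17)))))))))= -3914471/ 21465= -182.37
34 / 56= 17 / 28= 0.61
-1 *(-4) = 4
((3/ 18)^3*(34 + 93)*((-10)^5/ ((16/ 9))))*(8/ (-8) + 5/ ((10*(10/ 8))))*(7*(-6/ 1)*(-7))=11668125/ 2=5834062.50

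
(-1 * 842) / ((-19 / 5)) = 4210 / 19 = 221.58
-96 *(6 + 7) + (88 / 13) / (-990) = -1248.01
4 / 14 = 2 / 7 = 0.29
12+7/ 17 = 211/ 17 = 12.41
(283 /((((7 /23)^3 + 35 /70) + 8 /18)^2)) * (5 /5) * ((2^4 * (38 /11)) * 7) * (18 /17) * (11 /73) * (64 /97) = 66550689631531155456 /5462050781169713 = 12184.19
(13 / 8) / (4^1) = 13 / 32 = 0.41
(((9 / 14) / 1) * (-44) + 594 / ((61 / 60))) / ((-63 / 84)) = -316536 / 427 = -741.30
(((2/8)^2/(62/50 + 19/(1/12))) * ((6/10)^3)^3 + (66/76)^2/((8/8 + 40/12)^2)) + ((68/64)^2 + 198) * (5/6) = 165.98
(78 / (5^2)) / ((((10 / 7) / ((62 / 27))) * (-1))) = -5642 / 1125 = -5.02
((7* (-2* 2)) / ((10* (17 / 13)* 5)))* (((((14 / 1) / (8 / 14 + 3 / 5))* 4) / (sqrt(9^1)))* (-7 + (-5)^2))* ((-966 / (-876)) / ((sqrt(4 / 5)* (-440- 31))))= 5743192* sqrt(5) / 39941585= 0.32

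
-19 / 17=-1.12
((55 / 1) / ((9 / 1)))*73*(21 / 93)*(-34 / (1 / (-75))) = 23889250 / 93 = 256873.66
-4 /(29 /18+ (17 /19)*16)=-1368 /5447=-0.25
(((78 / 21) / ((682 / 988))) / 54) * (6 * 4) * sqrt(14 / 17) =51376 * sqrt(238) / 365211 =2.17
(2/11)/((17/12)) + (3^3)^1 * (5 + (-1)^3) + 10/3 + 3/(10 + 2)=250681/2244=111.71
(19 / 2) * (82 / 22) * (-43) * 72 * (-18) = 21706056 / 11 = 1973277.82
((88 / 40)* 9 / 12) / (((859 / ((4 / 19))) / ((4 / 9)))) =44 / 244815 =0.00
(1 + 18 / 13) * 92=2852 / 13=219.38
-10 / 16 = -5 / 8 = -0.62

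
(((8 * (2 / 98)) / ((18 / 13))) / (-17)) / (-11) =52 / 82467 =0.00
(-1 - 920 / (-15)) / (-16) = -181 / 48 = -3.77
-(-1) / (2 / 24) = 12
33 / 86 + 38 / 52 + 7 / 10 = 10143 / 5590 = 1.81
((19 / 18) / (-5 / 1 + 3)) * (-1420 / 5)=1349 / 9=149.89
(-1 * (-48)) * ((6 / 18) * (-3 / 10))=-24 / 5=-4.80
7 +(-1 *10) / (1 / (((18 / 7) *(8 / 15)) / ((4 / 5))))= -10.14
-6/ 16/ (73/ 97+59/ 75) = -21825/ 89584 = -0.24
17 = 17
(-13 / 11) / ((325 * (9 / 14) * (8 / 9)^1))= -7 / 1100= -0.01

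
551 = 551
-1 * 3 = -3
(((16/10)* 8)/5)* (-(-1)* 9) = 576/25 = 23.04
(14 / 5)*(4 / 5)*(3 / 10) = 84 / 125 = 0.67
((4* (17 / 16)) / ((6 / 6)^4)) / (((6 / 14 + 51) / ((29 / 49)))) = 0.05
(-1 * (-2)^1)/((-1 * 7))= -2/7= -0.29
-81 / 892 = -0.09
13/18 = 0.72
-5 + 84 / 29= -61 / 29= -2.10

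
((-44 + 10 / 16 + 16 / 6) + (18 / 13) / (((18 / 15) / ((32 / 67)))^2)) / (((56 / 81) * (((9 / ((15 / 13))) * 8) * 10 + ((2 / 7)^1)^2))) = -10717734321 / 114211651840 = -0.09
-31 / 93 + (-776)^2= 1806527 / 3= 602175.67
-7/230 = -0.03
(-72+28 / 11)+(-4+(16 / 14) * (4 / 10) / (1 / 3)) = -27752 / 385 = -72.08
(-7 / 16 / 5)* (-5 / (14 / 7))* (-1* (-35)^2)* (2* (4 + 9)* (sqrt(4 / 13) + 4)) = -111475 / 4 - 8575* sqrt(13) / 8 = -31733.45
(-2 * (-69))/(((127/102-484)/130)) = -1829880/49241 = -37.16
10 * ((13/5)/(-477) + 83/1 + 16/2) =434044/477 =909.95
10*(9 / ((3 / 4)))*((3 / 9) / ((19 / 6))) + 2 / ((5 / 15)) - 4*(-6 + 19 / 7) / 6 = 8308 / 399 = 20.82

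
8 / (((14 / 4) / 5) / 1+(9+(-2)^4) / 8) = 320 / 153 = 2.09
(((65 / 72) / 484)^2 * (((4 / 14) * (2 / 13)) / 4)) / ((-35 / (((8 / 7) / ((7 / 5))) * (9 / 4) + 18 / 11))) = -845 / 222729667776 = -0.00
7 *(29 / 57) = 203 / 57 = 3.56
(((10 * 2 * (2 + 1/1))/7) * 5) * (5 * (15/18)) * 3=3750/7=535.71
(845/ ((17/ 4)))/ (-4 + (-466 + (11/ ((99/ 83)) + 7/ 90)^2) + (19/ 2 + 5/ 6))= -0.53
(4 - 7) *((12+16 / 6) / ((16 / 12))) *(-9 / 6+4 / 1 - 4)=99 / 2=49.50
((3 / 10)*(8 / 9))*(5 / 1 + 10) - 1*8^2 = -60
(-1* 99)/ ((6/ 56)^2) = -8624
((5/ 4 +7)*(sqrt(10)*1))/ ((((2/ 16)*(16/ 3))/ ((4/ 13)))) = 99*sqrt(10)/ 26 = 12.04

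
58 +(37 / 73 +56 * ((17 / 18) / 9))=380699 / 5913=64.38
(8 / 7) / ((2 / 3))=1.71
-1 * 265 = -265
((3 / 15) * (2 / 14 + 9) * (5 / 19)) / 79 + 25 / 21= 1.20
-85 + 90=5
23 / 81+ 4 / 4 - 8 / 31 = 2576 / 2511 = 1.03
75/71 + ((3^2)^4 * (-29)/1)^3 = -489060351531692664/71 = -6888173965235107.94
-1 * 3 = -3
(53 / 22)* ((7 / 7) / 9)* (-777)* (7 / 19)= -96089 / 1254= -76.63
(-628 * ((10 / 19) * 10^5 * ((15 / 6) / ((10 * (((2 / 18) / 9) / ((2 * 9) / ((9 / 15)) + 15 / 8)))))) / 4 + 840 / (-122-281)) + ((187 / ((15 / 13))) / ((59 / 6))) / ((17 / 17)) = -12047638685448616 / 2258815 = -5333610182.97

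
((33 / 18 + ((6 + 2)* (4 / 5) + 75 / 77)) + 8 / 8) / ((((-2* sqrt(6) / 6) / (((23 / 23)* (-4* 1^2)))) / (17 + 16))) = 23579* sqrt(6) / 35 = 1650.19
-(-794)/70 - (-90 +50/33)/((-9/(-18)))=217501/1155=188.31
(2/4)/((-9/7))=-7/18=-0.39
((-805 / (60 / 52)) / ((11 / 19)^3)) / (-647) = 14355887 / 2583471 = 5.56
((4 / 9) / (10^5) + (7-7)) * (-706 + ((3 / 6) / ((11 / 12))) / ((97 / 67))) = -7529 / 2400750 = -0.00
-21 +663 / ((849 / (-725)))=-166168 / 283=-587.17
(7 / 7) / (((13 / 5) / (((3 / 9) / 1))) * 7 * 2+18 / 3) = 5 / 576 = 0.01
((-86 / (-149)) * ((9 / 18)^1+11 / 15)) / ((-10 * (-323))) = 1591 / 7219050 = 0.00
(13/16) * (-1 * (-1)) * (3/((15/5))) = 0.81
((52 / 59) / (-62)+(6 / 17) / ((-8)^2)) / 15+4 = 59689903 / 14924640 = 4.00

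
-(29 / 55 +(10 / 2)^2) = -1404 / 55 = -25.53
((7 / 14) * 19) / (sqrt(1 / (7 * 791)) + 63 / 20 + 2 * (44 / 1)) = 1917850690 / 18401272273-26600 * sqrt(113) / 18401272273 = 0.10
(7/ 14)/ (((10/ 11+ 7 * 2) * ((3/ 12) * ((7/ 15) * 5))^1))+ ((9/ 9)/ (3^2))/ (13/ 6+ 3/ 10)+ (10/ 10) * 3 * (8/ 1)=1535669/ 63714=24.10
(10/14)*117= 585/7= 83.57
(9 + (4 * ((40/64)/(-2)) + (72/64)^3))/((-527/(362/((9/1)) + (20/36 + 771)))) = -17158141/1214208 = -14.13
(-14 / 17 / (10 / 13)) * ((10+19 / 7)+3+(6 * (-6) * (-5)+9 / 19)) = -339209 / 1615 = -210.04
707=707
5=5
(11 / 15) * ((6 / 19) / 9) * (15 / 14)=11 / 399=0.03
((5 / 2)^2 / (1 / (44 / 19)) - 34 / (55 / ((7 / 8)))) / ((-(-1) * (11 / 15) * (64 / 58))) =5066793 / 294272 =17.22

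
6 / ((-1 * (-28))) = 3 / 14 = 0.21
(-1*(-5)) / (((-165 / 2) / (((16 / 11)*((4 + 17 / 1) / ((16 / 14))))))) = -196 / 121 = -1.62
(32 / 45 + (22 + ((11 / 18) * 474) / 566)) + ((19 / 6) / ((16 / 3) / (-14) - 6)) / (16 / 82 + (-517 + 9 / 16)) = 894755170709 / 38527424730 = 23.22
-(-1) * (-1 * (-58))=58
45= 45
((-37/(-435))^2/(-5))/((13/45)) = -1369/273325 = -0.01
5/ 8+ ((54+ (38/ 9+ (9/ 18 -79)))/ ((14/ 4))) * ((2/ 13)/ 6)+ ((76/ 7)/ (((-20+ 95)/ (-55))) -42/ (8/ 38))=-20342531/ 98280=-206.99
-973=-973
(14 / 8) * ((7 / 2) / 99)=0.06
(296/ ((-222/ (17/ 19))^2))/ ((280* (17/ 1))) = 17/ 16829820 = 0.00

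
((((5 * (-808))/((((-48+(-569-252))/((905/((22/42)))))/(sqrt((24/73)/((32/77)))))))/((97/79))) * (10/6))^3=5500767305617665375000000 * sqrt(16863)/783293186492267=911940167004.20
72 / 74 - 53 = -1925 / 37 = -52.03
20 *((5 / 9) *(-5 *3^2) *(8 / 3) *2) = -8000 / 3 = -2666.67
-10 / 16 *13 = -65 / 8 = -8.12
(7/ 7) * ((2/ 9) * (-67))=-134/ 9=-14.89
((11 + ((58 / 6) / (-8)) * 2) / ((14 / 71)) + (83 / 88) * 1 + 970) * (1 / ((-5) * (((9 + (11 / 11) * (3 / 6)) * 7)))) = -937373 / 307230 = -3.05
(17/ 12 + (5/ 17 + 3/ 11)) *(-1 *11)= -4451/ 204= -21.82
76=76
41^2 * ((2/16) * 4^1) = 1681/2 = 840.50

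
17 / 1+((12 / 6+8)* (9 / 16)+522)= 4357 / 8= 544.62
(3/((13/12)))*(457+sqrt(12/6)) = 36*sqrt(2)/13+16452/13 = 1269.45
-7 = -7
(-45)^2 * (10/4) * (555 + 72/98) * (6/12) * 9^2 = 22332823875/196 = 113942978.95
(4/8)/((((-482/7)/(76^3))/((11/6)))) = -4225144/723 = -5843.91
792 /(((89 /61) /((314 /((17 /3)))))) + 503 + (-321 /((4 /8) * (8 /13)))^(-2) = 805758916189255 /26347274577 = 30582.25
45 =45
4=4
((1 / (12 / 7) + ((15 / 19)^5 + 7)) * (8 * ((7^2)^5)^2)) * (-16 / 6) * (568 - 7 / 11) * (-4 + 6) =-15240136610995797806203.70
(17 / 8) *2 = 17 / 4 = 4.25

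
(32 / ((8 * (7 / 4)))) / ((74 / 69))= 552 / 259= 2.13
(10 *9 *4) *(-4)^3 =-23040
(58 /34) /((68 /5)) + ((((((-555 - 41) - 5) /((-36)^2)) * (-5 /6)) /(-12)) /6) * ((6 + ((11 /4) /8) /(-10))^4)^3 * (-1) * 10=406858558429673916137718757501130616548291209 /3730923348665473962250076160000000000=109050366.47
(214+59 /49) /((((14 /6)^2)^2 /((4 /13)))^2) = 1106971920 /47738317081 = 0.02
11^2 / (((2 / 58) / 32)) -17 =112271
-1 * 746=-746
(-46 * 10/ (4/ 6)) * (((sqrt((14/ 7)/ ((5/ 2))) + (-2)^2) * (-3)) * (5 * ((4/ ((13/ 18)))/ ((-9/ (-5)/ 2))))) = 331200 * sqrt(5)/ 13 + 3312000/ 13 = 311737.36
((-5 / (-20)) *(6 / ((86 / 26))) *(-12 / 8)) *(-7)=819 / 172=4.76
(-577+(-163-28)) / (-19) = 768 / 19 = 40.42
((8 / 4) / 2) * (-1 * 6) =-6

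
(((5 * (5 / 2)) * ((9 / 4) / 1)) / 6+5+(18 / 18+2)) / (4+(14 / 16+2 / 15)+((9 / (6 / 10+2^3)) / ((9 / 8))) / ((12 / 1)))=18705 / 7498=2.49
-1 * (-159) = 159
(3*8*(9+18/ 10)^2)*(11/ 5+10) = 4269024/ 125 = 34152.19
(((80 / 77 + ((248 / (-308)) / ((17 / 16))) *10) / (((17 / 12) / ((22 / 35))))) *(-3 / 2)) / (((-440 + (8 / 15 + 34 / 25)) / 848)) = -1959897600 / 232651069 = -8.42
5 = 5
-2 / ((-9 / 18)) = 4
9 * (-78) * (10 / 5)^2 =-2808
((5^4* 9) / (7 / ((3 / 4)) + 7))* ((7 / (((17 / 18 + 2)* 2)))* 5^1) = 2046.83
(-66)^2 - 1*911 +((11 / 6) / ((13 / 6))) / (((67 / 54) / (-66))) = 3399.99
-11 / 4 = -2.75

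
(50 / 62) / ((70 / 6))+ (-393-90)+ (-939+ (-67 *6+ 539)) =-278830 / 217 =-1284.93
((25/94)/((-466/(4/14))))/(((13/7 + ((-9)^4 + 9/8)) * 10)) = -10/4025401433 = -0.00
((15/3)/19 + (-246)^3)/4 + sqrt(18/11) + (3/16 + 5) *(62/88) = -49781864217/13376 + 3 *sqrt(22)/11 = -3721729.00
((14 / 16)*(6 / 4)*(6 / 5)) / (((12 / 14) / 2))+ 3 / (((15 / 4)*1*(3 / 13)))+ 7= 1697 / 120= 14.14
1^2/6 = 1/6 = 0.17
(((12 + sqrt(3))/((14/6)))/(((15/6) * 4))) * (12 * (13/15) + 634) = 4833 * sqrt(3)/175 + 57996/175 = 379.24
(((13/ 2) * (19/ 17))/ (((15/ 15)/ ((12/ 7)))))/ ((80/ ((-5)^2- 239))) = -79287/ 2380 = -33.31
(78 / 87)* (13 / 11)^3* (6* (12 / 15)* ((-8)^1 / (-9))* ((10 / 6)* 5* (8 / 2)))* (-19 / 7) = -1389207040 / 2431737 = -571.28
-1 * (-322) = 322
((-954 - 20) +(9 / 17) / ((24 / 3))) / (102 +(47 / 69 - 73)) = -9139395 / 278528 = -32.81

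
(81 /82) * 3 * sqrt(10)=243 * sqrt(10) /82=9.37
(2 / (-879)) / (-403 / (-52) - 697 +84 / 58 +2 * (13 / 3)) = 232 / 69247327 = 0.00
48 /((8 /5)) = 30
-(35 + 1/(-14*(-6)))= -2941/84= -35.01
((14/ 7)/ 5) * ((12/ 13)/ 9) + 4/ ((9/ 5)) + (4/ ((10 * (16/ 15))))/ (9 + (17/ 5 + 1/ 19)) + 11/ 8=781141/ 212940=3.67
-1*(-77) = 77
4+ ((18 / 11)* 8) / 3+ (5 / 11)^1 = 97 / 11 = 8.82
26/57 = 0.46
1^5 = 1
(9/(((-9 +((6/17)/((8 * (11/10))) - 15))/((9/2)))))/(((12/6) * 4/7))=-35343/23896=-1.48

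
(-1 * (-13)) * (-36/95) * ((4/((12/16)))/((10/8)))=-9984/475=-21.02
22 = 22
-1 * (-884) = 884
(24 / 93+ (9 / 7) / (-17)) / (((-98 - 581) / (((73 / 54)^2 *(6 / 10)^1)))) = -3586417 / 12173478660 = -0.00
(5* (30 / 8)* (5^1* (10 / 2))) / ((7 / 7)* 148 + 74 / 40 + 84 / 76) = 59375 / 19121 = 3.11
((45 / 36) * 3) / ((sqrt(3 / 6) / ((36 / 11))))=135 * sqrt(2) / 11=17.36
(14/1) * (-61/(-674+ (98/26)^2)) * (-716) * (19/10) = -981705452/557525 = -1760.83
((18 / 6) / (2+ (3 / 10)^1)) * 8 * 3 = 31.30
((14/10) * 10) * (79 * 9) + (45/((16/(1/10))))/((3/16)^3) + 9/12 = 119969/12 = 9997.42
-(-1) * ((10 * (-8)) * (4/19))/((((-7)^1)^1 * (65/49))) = 448/247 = 1.81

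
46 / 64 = 23 / 32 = 0.72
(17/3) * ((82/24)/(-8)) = -2.42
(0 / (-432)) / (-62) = 0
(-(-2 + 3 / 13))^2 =529 / 169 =3.13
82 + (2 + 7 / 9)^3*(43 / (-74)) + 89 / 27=3929519 / 53946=72.84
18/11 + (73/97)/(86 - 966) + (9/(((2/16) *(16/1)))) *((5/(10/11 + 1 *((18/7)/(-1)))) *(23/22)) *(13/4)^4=-1102798253531/699269120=-1577.07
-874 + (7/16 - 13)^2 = -716.18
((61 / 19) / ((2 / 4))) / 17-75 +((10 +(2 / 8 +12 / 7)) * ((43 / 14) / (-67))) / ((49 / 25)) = -464706549 / 6204184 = -74.90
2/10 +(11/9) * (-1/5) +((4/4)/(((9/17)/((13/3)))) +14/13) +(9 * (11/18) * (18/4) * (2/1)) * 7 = 1248569/3510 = 355.72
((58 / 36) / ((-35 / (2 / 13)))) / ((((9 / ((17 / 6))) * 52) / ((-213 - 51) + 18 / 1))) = 20213 / 1916460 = 0.01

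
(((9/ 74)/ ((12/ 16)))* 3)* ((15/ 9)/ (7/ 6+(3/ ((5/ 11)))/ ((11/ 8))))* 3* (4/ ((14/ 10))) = 54000/ 46361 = 1.16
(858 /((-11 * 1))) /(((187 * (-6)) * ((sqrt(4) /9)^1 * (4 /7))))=819 /1496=0.55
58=58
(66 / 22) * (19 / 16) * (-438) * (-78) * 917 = 446429529 / 4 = 111607382.25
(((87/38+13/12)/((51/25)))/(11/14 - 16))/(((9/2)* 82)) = -134575/456962958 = -0.00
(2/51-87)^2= 19669225/2601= 7562.18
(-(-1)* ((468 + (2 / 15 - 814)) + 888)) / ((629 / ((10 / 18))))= 0.48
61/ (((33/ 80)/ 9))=14640/ 11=1330.91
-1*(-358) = 358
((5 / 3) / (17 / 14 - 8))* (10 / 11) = -0.22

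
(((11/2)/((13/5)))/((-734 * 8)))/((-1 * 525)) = 11/16030560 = 0.00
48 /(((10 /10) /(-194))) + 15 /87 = -9311.83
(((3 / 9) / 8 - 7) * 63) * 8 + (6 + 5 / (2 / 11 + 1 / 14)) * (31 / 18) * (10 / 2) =-1153147 / 351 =-3285.32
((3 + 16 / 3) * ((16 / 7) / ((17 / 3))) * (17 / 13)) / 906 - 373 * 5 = -76880695 / 41223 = -1865.00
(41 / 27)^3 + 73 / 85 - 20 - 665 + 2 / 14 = -7969559662 / 11711385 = -680.50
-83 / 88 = -0.94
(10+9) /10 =19 /10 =1.90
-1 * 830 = -830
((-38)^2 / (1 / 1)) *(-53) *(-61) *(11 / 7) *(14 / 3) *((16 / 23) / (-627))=-7862656 / 207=-37983.85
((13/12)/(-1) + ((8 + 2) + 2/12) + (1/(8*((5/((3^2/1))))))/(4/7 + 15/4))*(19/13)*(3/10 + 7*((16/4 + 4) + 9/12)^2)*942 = 6744439.68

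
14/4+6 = 19/2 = 9.50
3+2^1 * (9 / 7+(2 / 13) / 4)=514 / 91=5.65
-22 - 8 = -30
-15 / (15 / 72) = -72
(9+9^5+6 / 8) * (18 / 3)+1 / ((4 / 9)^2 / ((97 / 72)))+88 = 45369257 / 128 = 354447.32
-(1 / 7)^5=-1 / 16807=-0.00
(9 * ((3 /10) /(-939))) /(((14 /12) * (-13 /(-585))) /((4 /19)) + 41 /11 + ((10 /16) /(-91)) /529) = -0.00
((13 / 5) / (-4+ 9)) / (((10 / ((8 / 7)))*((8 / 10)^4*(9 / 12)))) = 65 / 336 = 0.19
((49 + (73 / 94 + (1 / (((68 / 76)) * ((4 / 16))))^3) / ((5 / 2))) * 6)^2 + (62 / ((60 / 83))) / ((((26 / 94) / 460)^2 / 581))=93144533345813744039912488 / 675829604748675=137822511312.53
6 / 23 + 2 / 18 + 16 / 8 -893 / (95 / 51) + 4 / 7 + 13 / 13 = -3444683 / 7245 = -475.46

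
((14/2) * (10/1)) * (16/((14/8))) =640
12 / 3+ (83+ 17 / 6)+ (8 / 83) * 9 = 45169 / 498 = 90.70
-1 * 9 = -9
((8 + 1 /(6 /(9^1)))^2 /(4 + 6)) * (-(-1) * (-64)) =-2888 /5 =-577.60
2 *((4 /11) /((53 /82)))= 1.13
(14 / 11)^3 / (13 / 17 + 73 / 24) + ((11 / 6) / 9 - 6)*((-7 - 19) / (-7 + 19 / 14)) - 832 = -858.17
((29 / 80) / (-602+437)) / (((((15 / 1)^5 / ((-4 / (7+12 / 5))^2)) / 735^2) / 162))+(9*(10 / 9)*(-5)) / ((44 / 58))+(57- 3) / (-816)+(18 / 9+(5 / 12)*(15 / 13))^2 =-8358739481119 / 139622054000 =-59.87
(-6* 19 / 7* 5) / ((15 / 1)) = -38 / 7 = -5.43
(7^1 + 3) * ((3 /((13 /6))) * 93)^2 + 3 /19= 532432947 /3211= 165815.31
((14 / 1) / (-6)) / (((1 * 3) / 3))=-7 / 3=-2.33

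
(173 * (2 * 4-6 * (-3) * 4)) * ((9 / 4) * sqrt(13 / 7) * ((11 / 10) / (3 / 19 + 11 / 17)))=5532021 * sqrt(91) / 910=57991.34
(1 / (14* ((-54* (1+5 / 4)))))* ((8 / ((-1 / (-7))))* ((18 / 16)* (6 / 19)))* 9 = -2 / 19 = -0.11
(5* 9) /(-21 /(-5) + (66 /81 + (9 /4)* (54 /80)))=7776 /1129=6.89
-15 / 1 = -15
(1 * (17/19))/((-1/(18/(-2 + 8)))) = -51/19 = -2.68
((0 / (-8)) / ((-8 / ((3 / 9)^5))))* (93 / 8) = 0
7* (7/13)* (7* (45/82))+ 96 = 117771/1066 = 110.48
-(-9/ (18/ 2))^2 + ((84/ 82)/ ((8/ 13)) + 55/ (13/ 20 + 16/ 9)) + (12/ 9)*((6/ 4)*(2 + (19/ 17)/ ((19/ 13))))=35147753/ 1218356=28.85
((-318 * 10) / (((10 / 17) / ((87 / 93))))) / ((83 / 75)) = -11758050 / 2573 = -4569.78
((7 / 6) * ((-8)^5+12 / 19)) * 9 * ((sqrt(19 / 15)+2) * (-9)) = 3922254 * sqrt(285) / 19+117667620 / 19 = 9678046.76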